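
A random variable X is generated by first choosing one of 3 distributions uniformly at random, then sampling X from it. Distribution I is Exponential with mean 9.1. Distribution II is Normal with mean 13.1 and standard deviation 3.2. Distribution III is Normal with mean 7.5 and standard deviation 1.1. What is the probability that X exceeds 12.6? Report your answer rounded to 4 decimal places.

Conditional on each component, P(X > 12.6): I: 0.25042; II: 0.562082; III: 1.77296e-06.
By total probability, P(X > 12.6) = 0.333333·0.25042 + 0.333333·0.562082 + 0.333333·1.77296e-06 = 0.270835.

0.2708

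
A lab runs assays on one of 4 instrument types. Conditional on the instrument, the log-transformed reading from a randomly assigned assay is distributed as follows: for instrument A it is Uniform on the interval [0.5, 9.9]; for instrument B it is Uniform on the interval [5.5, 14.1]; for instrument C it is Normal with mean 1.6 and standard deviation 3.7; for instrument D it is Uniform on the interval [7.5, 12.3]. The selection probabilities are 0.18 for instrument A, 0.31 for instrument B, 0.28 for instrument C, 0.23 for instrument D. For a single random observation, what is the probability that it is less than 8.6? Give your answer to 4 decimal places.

0.5914

Conditional on each instrument, P(X < 8.6): A: 0.861702; B: 0.360465; C: 0.970747; D: 0.229167.
By total probability, P(X < 8.6) = 0.18·0.861702 + 0.31·0.360465 + 0.28·0.970747 + 0.23·0.229167 = 0.591368.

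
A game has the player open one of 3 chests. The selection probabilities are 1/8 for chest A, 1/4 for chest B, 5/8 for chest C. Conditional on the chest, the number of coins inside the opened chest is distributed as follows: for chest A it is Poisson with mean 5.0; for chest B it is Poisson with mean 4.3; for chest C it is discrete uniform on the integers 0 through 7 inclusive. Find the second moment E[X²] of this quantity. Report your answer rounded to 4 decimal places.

For each component E[X²] = Var + (mean)², giving A: 30; B: 22.79; C: 17.5.
Overall E[X²] = 0.125·30 + 0.25·22.79 + 0.625·17.5 = 20.385.

20.3850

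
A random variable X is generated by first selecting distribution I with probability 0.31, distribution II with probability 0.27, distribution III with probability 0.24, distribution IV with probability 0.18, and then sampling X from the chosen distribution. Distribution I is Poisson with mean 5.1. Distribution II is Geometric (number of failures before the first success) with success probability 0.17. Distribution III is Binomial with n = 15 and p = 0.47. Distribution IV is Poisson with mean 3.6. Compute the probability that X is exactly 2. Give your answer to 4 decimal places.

0.0895

Conditional on each component, P(X = 2): I: 0.0792882; II: 0.117113; III: 0.00603909; IV: 0.177058.
By total probability, P(X = 2) = 0.31·0.0792882 + 0.27·0.117113 + 0.24·0.00603909 + 0.18·0.177058 = 0.0895196.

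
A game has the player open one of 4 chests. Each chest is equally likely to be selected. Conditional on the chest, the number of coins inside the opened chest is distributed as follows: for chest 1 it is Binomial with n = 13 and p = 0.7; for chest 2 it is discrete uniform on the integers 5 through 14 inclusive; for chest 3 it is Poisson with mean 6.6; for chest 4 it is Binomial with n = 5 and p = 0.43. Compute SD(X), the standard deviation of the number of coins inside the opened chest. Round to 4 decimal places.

3.6415

Per component, 1: μ=9.1, E[X²]=85.54; 2: μ=9.5, E[X²]=98.5; 3: μ=6.6, E[X²]=50.16; 4: μ=2.15, E[X²]=5.848.
E[X] = 0.25·9.1 + 0.25·9.5 + 0.25·6.6 + 0.25·2.15 = 6.8375.
E[X²] = 0.25·85.54 + 0.25·98.5 + 0.25·50.16 + 0.25·5.848 = 60.012.
Var(X) = E[X²] − (E[X])² = 60.012 − 46.7514 = 13.2606.
SD(X) = √13.2606 = 3.64151.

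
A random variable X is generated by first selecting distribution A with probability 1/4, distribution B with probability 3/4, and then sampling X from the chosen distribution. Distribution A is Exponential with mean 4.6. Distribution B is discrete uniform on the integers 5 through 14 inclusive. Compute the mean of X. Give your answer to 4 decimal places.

Component means — A: 4.6; B: 9.5.
E[X] = 0.25·4.6 + 0.75·9.5 = 8.275.

8.2750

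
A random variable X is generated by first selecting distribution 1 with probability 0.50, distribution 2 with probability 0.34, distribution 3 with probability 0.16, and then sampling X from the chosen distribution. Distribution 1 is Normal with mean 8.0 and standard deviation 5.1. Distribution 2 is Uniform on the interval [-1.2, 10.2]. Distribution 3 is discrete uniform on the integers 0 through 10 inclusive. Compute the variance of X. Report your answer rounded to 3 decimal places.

21.103

Per component, 1: μ=8, E[X²]=90.01; 2: μ=4.5, E[X²]=31.08; 3: μ=5, E[X²]=35.
E[X] = 0.5·8 + 0.34·4.5 + 0.16·5 = 6.33.
E[X²] = 0.5·90.01 + 0.34·31.08 + 0.16·35 = 61.1722.
Var(X) = E[X²] − (E[X])² = 61.1722 − 40.0689 = 21.1033.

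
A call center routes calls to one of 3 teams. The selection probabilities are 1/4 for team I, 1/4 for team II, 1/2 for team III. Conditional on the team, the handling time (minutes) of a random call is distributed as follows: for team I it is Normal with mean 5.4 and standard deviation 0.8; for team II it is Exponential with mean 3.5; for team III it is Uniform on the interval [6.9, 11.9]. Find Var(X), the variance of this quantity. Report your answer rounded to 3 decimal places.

Per component, I: μ=5.4, E[X²]=29.8; II: μ=3.5, E[X²]=24.5; III: μ=9.4, E[X²]=90.4433.
E[X] = 0.25·5.4 + 0.25·3.5 + 0.5·9.4 = 6.925.
E[X²] = 0.25·29.8 + 0.25·24.5 + 0.5·90.4433 = 58.7967.
Var(X) = E[X²] − (E[X])² = 58.7967 − 47.9556 = 10.841.

10.841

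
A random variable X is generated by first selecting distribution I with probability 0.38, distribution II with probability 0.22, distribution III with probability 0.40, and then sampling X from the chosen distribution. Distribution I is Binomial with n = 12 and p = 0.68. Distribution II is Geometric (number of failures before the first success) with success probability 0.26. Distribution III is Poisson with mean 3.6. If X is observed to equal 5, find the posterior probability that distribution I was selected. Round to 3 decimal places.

0.182

Likelihoods P(X=5 | ·): I: 0.0395658; II: 0.0576942; III: 0.13768.
Posterior ∝ prior × likelihood. Numerator for I: 0.38·0.0395658 = 0.015035.
Normalizing constant: 0.38·0.0395658 + 0.22·0.0576942 + 0.4·0.13768 = 0.0827997.
P(I | observation) = 0.015035 / 0.0827997 = 0.181583.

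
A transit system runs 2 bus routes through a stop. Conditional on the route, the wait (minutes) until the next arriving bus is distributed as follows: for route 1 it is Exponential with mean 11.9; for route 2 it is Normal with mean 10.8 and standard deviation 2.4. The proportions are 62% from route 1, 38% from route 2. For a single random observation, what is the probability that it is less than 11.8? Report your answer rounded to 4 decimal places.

Conditional on each route, P(X < 11.8): 1: 0.629016; 2: 0.661539.
By total probability, P(X < 11.8) = 0.62·0.629016 + 0.38·0.661539 = 0.641375.

0.6414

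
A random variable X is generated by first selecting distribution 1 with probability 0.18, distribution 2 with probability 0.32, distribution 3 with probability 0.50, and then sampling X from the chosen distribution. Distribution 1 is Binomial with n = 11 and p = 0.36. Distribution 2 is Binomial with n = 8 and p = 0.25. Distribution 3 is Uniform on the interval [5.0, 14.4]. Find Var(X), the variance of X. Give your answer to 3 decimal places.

Per component, 1: μ=3.96, E[X²]=18.216; 2: μ=2, E[X²]=5.5; 3: μ=9.7, E[X²]=101.453.
E[X] = 0.18·3.96 + 0.32·2 + 0.5·9.7 = 6.2028.
E[X²] = 0.18·18.216 + 0.32·5.5 + 0.5·101.453 = 55.7655.
Var(X) = E[X²] − (E[X])² = 55.7655 − 38.4747 = 17.2908.

17.291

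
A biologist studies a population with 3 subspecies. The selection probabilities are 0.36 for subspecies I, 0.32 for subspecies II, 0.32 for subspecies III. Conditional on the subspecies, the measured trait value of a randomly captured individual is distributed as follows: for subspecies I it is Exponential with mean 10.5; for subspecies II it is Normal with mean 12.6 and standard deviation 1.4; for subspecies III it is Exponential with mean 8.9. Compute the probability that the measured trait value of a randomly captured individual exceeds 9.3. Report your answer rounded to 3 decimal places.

Conditional on each subspecies, P(X > 9.3): I: 0.412419; II: 0.990792; III: 0.351712.
By total probability, P(X > 9.3) = 0.36·0.412419 + 0.32·0.990792 + 0.32·0.351712 = 0.578072.

0.578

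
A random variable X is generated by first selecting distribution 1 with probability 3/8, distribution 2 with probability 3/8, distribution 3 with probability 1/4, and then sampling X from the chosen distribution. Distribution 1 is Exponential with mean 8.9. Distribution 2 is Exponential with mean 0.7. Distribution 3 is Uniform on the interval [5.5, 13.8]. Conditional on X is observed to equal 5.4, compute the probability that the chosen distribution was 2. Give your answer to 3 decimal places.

Likelihoods f(5.4 | ·): 1: 0.0612499; 2: 0.00063772; 3: 0.
Posterior ∝ prior × likelihood. Numerator for 2: 0.375·0.00063772 = 0.000239145.
Normalizing constant: 0.375·0.0612499 + 0.375·0.00063772 + 0.25·0 = 0.0232079.
P(2 | observation) = 0.000239145 / 0.0232079 = 0.0103045.

0.010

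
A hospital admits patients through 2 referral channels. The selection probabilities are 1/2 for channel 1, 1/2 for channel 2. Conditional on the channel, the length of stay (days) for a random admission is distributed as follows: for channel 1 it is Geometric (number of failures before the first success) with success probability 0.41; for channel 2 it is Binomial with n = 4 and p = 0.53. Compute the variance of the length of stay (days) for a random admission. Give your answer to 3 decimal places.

Per component, 1: μ=1.43902, E[X²]=5.58061; 2: μ=2.12, E[X²]=5.4908.
E[X] = 0.5·1.43902 + 0.5·2.12 = 1.77951.
E[X²] = 0.5·5.58061 + 0.5·5.4908 = 5.5357.
Var(X) = E[X²] − (E[X])² = 5.5357 − 3.16666 = 2.36904.

2.369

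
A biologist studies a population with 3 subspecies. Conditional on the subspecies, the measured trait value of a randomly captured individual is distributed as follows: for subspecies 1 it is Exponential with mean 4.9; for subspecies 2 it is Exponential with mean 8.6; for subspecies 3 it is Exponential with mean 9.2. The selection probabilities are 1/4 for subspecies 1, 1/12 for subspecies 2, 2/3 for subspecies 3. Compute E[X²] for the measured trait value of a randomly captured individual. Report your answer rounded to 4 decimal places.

For each component E[X²] = Var + (mean)², giving 1: 48.02; 2: 147.92; 3: 169.28.
Overall E[X²] = 0.25·48.02 + 0.0833333·147.92 + 0.666667·169.28 = 137.185.

137.1850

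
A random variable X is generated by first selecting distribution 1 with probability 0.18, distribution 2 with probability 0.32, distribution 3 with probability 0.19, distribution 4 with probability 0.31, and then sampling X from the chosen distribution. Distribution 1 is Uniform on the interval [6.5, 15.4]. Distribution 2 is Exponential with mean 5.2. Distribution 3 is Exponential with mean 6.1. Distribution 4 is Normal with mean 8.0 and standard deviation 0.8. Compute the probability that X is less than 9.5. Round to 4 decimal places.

Conditional on each component, P(X < 9.5): 1: 0.337079; 2: 0.839092; 3: 0.789312; 4: 0.969604.
By total probability, P(X < 9.5) = 0.18·0.337079 + 0.32·0.839092 + 0.19·0.789312 + 0.31·0.969604 = 0.77973.

0.7797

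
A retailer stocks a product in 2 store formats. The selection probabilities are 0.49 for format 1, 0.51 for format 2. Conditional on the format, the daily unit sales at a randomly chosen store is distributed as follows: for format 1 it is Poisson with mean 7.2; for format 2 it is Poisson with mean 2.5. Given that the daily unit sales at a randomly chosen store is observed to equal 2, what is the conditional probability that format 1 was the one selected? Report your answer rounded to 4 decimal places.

Likelihoods P(X=2 | ·): 1: 0.0193515; 2: 0.256516.
Posterior ∝ prior × likelihood. Numerator for 1: 0.49·0.0193515 = 0.00948224.
Normalizing constant: 0.49·0.0193515 + 0.51·0.256516 = 0.140305.
P(1 | observation) = 0.00948224 / 0.140305 = 0.0675829.

0.0676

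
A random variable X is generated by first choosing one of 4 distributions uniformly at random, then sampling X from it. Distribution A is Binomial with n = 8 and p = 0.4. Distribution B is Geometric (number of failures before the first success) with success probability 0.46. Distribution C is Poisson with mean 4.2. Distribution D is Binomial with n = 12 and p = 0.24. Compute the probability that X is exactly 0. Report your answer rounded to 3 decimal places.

0.132

Conditional on each component, P(X = 0): A: 0.0167962; B: 0.46; C: 0.0149956; D: 0.0371333.
By total probability, P(X = 0) = 0.25·0.0167962 + 0.25·0.46 + 0.25·0.0149956 + 0.25·0.0371333 = 0.132231.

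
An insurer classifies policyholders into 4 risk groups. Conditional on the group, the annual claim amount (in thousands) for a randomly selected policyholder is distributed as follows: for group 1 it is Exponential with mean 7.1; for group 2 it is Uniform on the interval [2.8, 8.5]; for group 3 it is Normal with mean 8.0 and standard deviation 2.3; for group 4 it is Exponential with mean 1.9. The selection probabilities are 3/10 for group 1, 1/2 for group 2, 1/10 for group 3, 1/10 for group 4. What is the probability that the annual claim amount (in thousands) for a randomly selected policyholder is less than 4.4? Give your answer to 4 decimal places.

Conditional on each group, P(X < 4.4): 1: 0.461904; 2: 0.280702; 3: 0.058766; 4: 0.901312.
By total probability, P(X < 4.4) = 0.3·0.461904 + 0.5·0.280702 + 0.1·0.058766 + 0.1·0.901312 = 0.37493.

0.3749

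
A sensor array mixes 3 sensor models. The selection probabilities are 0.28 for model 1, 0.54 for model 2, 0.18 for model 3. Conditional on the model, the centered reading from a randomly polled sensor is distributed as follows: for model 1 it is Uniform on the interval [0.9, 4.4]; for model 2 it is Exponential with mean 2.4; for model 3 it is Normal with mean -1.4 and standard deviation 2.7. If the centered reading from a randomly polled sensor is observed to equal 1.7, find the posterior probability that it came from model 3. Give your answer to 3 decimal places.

0.067

Likelihoods f(1.7 | ·): 1: 0.285714; 2: 0.205193; 3: 0.0764352.
Posterior ∝ prior × likelihood. Numerator for 3: 0.18·0.0764352 = 0.0137583.
Normalizing constant: 0.28·0.285714 + 0.54·0.205193 + 0.18·0.0764352 = 0.204563.
P(3 | observation) = 0.0137583 / 0.204563 = 0.0672572.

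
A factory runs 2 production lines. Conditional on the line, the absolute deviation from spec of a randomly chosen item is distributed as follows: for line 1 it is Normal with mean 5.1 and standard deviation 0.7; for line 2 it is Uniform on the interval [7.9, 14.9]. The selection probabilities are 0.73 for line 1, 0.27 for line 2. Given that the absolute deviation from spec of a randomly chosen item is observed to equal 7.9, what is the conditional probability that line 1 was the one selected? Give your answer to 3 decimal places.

0.004

Likelihoods f(7.9 | ·): 1: 0.000191186; 2: 0.142857.
Posterior ∝ prior × likelihood. Numerator for 1: 0.73·0.000191186 = 0.000139566.
Normalizing constant: 0.73·0.000191186 + 0.27·0.142857 = 0.038711.
P(1 | observation) = 0.000139566 / 0.038711 = 0.00360533.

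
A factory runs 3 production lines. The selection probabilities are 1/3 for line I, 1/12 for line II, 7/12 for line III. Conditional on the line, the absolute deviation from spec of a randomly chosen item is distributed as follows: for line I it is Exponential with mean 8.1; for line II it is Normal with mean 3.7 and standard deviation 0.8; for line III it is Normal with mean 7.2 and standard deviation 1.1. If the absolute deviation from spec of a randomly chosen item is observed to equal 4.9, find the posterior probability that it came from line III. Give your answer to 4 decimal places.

0.3980

Likelihoods f(4.9 | ·): I: 0.0674208; II: 0.161897; III: 0.0407541.
Posterior ∝ prior × likelihood. Numerator for III: 0.583333·0.0407541 = 0.0237732.
Normalizing constant: 0.333333·0.0674208 + 0.0833333·0.161897 + 0.583333·0.0407541 = 0.0597382.
P(III | observation) = 0.0237732 / 0.0597382 = 0.397957.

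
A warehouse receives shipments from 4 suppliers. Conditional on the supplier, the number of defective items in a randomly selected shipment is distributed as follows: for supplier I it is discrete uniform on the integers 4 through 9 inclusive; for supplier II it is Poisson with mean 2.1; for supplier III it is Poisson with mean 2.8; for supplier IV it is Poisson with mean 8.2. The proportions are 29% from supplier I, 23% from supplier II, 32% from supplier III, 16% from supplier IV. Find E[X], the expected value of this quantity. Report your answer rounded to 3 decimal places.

Component means — I: 6.5; II: 2.1; III: 2.8; IV: 8.2.
E[X] = 0.29·6.5 + 0.23·2.1 + 0.32·2.8 + 0.16·8.2 = 4.576.

4.576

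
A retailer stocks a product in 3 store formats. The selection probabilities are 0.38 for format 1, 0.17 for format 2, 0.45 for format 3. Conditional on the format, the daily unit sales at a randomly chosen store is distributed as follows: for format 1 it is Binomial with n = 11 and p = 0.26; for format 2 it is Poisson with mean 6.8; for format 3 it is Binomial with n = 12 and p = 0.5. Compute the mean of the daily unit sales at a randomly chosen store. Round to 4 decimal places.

Component means — 1: 2.86; 2: 6.8; 3: 6.
E[X] = 0.38·2.86 + 0.17·6.8 + 0.45·6 = 4.9428.

4.9428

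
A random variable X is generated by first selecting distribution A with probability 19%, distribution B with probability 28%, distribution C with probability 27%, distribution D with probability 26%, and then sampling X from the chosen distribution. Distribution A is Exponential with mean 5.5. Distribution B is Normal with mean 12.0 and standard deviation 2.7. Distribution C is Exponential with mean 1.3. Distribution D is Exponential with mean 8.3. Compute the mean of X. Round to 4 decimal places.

6.9140

Component means — A: 5.5; B: 12; C: 1.3; D: 8.3.
E[X] = 0.19·5.5 + 0.28·12 + 0.27·1.3 + 0.26·8.3 = 6.914.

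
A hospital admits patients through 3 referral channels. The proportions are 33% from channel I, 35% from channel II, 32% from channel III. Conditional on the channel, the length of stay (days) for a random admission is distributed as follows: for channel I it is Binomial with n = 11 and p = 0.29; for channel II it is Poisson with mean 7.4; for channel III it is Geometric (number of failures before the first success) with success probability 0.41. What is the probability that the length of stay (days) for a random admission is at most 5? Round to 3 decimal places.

0.703

Conditional on each channel, P(X ≤ 5): I: 0.932562; II: 0.252557; III: 0.957819.
By total probability, P(X ≤ 5) = 0.33·0.932562 + 0.35·0.252557 + 0.32·0.957819 = 0.702643.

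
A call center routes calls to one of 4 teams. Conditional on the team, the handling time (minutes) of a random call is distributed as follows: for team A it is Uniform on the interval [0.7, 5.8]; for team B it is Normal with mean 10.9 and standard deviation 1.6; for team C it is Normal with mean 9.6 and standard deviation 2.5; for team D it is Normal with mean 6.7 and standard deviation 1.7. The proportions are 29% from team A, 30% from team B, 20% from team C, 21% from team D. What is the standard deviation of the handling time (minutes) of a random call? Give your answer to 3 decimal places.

3.602

Per component, A: μ=3.25, E[X²]=12.73; B: μ=10.9, E[X²]=121.37; C: μ=9.6, E[X²]=98.41; D: μ=6.7, E[X²]=47.78.
E[X] = 0.29·3.25 + 0.3·10.9 + 0.2·9.6 + 0.21·6.7 = 7.5395.
E[X²] = 0.29·12.73 + 0.3·121.37 + 0.2·98.41 + 0.21·47.78 = 69.8185.
Var(X) = E[X²] − (E[X])² = 69.8185 − 56.8441 = 12.9744.
SD(X) = √12.9744 = 3.602.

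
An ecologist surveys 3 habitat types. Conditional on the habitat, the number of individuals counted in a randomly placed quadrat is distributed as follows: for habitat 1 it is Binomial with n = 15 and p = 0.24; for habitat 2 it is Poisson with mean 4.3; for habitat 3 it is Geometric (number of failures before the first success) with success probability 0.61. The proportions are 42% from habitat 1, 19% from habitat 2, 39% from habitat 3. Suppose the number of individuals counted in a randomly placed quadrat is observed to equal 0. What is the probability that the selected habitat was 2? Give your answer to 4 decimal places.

Likelihoods P(X=0 | ·): 1: 0.0163006; 2: 0.0135686; 3: 0.61.
Posterior ∝ prior × likelihood. Numerator for 2: 0.19·0.0135686 = 0.00257803.
Normalizing constant: 0.42·0.0163006 + 0.19·0.0135686 + 0.39·0.61 = 0.247324.
P(2 | observation) = 0.00257803 / 0.247324 = 0.0104237.

0.0104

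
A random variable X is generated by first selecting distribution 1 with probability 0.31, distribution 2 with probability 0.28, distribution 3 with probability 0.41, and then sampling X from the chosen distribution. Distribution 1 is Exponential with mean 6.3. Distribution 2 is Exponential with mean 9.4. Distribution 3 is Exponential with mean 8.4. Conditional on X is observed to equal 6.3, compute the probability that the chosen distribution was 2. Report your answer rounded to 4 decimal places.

Likelihoods f(6.3 | ·): 1: 0.0583936; 2: 0.0544255; 3: 0.0562341.
Posterior ∝ prior × likelihood. Numerator for 2: 0.28·0.0544255 = 0.0152391.
Normalizing constant: 0.31·0.0583936 + 0.28·0.0544255 + 0.41·0.0562341 = 0.0563971.
P(2 | observation) = 0.0152391 / 0.0563971 = 0.270211.

0.2702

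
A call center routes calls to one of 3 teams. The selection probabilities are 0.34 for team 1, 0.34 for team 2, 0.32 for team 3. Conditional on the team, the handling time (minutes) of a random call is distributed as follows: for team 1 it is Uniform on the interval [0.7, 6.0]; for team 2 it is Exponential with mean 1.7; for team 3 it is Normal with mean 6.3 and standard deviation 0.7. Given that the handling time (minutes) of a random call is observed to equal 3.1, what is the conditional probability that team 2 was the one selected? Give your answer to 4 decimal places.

Likelihoods f(3.1 | ·): 1: 0.188679; 2: 0.0949735; 3: 1.6515e-05.
Posterior ∝ prior × likelihood. Numerator for 2: 0.34·0.0949735 = 0.032291.
Normalizing constant: 0.34·0.188679 + 0.34·0.0949735 + 0.32·1.6515e-05 = 0.0964472.
P(2 | observation) = 0.032291 / 0.0964472 = 0.334805.

0.3348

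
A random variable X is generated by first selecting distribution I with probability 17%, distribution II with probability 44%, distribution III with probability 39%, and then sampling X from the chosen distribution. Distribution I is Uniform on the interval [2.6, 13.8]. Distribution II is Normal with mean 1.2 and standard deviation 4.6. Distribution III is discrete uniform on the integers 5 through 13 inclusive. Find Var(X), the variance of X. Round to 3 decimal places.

Per component, I: μ=8.2, E[X²]=77.6933; II: μ=1.2, E[X²]=22.6; III: μ=9, E[X²]=87.6667.
E[X] = 0.17·8.2 + 0.44·1.2 + 0.39·9 = 5.432.
E[X²] = 0.17·77.6933 + 0.44·22.6 + 0.39·87.6667 = 57.3419.
Var(X) = E[X²] − (E[X])² = 57.3419 − 29.5066 = 27.8352.

27.835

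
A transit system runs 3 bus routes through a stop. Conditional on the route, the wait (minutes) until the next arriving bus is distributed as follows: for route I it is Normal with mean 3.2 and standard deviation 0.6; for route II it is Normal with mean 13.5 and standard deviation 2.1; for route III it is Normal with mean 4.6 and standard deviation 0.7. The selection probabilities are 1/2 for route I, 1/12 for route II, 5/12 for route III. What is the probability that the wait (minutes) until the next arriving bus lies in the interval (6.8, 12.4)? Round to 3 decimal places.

0.025

Conditional on each route, P(6.8 < X < 12.4): I: 9.86588e-10; II: 0.299495; III: 0.000836537.
By total probability, P(6.8 < X < 12.4) = 0.5·9.86588e-10 + 0.0833333·0.299495 + 0.416667·0.000836537 = 0.0253065.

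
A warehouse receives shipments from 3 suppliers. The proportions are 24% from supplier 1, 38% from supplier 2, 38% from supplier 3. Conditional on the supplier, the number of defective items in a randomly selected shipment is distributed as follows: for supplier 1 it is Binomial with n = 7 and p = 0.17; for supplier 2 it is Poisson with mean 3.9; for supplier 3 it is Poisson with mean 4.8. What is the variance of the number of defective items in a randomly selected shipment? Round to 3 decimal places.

Per component, 1: μ=1.19, E[X²]=2.4038; 2: μ=3.9, E[X²]=19.11; 3: μ=4.8, E[X²]=27.84.
E[X] = 0.24·1.19 + 0.38·3.9 + 0.38·4.8 = 3.5916.
E[X²] = 0.24·2.4038 + 0.38·19.11 + 0.38·27.84 = 18.4179.
Var(X) = E[X²] − (E[X])² = 18.4179 − 12.8996 = 5.51832.

5.518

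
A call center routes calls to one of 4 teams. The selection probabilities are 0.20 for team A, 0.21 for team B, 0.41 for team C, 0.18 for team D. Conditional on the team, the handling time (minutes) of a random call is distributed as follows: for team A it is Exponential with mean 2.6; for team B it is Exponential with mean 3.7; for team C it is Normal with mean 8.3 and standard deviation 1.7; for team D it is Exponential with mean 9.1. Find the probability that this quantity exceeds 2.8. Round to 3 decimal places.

0.709

Conditional on each team, P(X > 2.8): A: 0.340642; B: 0.469186; C: 0.999392; D: 0.735141.
By total probability, P(X > 2.8) = 0.2·0.340642 + 0.21·0.469186 + 0.41·0.999392 + 0.18·0.735141 = 0.708734.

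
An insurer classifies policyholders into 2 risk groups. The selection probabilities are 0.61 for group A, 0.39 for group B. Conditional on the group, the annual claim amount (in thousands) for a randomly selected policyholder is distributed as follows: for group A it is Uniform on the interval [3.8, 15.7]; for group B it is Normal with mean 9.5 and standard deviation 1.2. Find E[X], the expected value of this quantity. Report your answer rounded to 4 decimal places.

9.6525

Component means — A: 9.75; B: 9.5.
E[X] = 0.61·9.75 + 0.39·9.5 = 9.6525.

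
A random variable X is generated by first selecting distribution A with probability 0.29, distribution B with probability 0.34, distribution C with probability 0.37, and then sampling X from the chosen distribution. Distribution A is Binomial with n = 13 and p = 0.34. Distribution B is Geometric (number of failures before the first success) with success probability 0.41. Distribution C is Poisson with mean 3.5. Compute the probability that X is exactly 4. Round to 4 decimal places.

Conditional on each component, P(X = 4): A: 0.227048; B: 0.0496812; C: 0.188812.
By total probability, P(X = 4) = 0.29·0.227048 + 0.34·0.0496812 + 0.37·0.188812 = 0.152596.

0.1526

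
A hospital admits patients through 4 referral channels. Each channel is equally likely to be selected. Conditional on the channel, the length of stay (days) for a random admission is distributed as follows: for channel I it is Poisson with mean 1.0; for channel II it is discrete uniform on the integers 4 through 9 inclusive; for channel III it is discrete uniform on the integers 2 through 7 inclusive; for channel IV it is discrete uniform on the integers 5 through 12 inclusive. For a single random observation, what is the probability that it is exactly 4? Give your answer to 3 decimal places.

Conditional on each channel, P(X = 4): I: 0.0153283; II: 0.166667; III: 0.166667; IV: 0.
By total probability, P(X = 4) = 0.25·0.0153283 + 0.25·0.166667 + 0.25·0.166667 + 0.25·0 = 0.0871654.

0.087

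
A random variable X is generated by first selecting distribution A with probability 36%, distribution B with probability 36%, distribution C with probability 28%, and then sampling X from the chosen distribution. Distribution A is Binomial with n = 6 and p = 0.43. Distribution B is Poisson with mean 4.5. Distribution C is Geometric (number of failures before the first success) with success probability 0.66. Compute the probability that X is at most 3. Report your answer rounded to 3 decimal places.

0.679

Conditional on each component, P(X ≤ 3): A: 0.776786; B: 0.342296; C: 0.986637.
By total probability, P(X ≤ 3) = 0.36·0.776786 + 0.36·0.342296 + 0.28·0.986637 = 0.679128.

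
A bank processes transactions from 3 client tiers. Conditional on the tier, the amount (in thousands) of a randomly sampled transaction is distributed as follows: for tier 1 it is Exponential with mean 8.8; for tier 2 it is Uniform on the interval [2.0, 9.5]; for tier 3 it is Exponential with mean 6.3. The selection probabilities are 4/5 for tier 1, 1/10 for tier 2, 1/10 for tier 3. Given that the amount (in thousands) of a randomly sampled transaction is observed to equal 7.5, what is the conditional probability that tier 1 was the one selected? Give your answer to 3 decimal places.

0.681

Likelihoods f(7.5 | ·): 1: 0.0484596; 2: 0.133333; 3: 0.0482661.
Posterior ∝ prior × likelihood. Numerator for 1: 0.8·0.0484596 = 0.0387677.
Normalizing constant: 0.8·0.0484596 + 0.1·0.133333 + 0.1·0.0482661 = 0.0569276.
P(1 | observation) = 0.0387677 / 0.0569276 = 0.681.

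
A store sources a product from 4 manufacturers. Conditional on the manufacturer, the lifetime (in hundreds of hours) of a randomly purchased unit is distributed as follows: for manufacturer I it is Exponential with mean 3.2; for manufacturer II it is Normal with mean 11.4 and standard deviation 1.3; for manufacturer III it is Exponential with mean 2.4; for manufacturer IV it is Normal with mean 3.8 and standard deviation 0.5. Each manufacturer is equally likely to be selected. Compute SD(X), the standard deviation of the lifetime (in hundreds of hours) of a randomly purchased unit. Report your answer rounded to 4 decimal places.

Per component, I: μ=3.2, E[X²]=20.48; II: μ=11.4, E[X²]=131.65; III: μ=2.4, E[X²]=11.52; IV: μ=3.8, E[X²]=14.69.
E[X] = 0.25·3.2 + 0.25·11.4 + 0.25·2.4 + 0.25·3.8 = 5.2.
E[X²] = 0.25·20.48 + 0.25·131.65 + 0.25·11.52 + 0.25·14.69 = 44.585.
Var(X) = E[X²] − (E[X])² = 44.585 − 27.04 = 17.545.
SD(X) = √17.545 = 4.18868.

4.1887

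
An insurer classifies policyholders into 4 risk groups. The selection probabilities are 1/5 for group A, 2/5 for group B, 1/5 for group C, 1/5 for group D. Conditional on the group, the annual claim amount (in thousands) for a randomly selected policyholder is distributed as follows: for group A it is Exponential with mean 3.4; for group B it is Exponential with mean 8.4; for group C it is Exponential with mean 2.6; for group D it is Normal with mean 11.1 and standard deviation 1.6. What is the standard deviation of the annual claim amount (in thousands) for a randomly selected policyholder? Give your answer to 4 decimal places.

6.5545

Per component, A: μ=3.4, E[X²]=23.12; B: μ=8.4, E[X²]=141.12; C: μ=2.6, E[X²]=13.52; D: μ=11.1, E[X²]=125.77.
E[X] = 0.2·3.4 + 0.4·8.4 + 0.2·2.6 + 0.2·11.1 = 6.78.
E[X²] = 0.2·23.12 + 0.4·141.12 + 0.2·13.52 + 0.2·125.77 = 88.93.
Var(X) = E[X²] − (E[X])² = 88.93 − 45.9684 = 42.9616.
SD(X) = √42.9616 = 6.55451.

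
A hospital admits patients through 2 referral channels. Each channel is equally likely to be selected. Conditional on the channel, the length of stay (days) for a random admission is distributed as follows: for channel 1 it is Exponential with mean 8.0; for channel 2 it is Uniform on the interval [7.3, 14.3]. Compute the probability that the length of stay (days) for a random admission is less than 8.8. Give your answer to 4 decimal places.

Conditional on each channel, P(X < 8.8): 1: 0.667129; 2: 0.214286.
By total probability, P(X < 8.8) = 0.5·0.667129 + 0.5·0.214286 = 0.440707.

0.4407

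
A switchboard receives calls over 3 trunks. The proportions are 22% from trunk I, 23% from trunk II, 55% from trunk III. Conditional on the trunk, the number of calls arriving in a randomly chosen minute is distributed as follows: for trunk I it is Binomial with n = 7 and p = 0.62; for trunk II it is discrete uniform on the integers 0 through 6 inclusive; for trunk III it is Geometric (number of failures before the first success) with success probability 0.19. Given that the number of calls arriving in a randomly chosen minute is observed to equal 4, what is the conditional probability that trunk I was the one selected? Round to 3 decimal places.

0.445

Likelihoods P(X=4 | ·): I: 0.283782; II: 0.142857; III: 0.0817888.
Posterior ∝ prior × likelihood. Numerator for I: 0.22·0.283782 = 0.0624321.
Normalizing constant: 0.22·0.283782 + 0.23·0.142857 + 0.55·0.0817888 = 0.140273.
P(I | observation) = 0.0624321 / 0.140273 = 0.445076.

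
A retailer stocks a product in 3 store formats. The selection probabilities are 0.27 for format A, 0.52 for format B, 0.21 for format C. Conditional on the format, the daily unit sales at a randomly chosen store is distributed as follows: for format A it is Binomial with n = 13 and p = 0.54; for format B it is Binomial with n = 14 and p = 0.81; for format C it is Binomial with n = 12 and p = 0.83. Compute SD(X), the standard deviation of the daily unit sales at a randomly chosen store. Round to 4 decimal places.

Per component, A: μ=7.02, E[X²]=52.5096; B: μ=11.34, E[X²]=130.75; C: μ=9.96, E[X²]=100.895.
E[X] = 0.27·7.02 + 0.52·11.34 + 0.21·9.96 = 9.8838.
E[X²] = 0.27·52.5096 + 0.52·130.75 + 0.21·100.895 = 103.356.
Var(X) = E[X²] − (E[X])² = 103.356 − 97.6895 = 5.6661.
SD(X) = √5.6661 = 2.38036.

2.3804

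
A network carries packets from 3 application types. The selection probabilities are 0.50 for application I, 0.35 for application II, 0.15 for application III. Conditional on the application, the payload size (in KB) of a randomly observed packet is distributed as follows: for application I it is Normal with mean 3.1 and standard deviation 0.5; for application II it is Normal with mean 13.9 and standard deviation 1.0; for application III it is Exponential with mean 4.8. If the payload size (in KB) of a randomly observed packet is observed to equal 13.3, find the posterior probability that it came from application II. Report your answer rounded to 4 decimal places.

0.9835

Likelihoods f(13.3 | ·): I: 3.41936e-91; II: 0.333225; III: 0.0130437.
Posterior ∝ prior × likelihood. Numerator for II: 0.35·0.333225 = 0.116629.
Normalizing constant: 0.5·3.41936e-91 + 0.35·0.333225 + 0.15·0.0130437 = 0.118585.
P(II | observation) = 0.116629 / 0.118585 = 0.983501.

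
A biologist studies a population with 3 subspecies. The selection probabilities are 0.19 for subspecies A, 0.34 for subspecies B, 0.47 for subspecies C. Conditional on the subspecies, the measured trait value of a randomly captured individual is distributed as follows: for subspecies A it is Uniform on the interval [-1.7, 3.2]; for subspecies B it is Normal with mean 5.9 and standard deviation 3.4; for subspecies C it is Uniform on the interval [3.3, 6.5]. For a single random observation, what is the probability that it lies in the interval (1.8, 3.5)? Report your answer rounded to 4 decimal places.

0.1266

Conditional on each subspecies, P(1.8 < X < 3.5): A: 0.285714; B: 0.126199; C: 0.0625.
By total probability, P(1.8 < X < 3.5) = 0.19·0.285714 + 0.34·0.126199 + 0.47·0.0625 = 0.126568.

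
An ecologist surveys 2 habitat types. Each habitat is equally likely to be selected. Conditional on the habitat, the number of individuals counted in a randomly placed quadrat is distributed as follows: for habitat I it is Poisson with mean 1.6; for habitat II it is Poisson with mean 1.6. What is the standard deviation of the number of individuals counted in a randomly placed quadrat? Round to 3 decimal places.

Per component, I: μ=1.6, E[X²]=4.16; II: μ=1.6, E[X²]=4.16.
E[X] = 0.5·1.6 + 0.5·1.6 = 1.6.
E[X²] = 0.5·4.16 + 0.5·4.16 = 4.16.
Var(X) = E[X²] − (E[X])² = 4.16 − 2.56 = 1.6.
SD(X) = √1.6 = 1.26491.

1.265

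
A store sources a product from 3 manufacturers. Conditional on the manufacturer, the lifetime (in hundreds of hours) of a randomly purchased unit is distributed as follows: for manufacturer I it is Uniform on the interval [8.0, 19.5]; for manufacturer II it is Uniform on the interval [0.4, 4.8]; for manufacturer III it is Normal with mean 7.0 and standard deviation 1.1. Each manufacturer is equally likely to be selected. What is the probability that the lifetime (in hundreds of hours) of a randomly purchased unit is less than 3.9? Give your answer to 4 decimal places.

Conditional on each manufacturer, P(X < 3.9): I: 0; II: 0.795455; III: 0.00241482.
By total probability, P(X < 3.9) = 0.333333·0 + 0.333333·0.795455 + 0.333333·0.00241482 = 0.265956.

0.2660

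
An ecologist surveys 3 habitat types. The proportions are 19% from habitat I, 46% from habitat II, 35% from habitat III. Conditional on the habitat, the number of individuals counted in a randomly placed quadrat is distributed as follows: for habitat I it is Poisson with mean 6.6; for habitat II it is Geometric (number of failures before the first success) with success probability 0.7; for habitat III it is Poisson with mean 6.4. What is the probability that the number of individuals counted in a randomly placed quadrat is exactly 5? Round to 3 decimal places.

0.080

Conditional on each habitat, P(X = 5): I: 0.141969; II: 0.001701; III: 0.148674.
By total probability, P(X = 5) = 0.19·0.141969 + 0.46·0.001701 + 0.35·0.148674 = 0.0797924.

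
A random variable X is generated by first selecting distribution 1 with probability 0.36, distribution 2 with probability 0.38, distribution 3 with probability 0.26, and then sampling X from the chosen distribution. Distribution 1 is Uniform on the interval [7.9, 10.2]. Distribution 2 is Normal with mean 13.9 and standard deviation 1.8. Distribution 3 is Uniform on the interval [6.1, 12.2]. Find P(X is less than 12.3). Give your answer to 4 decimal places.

0.6911

Conditional on each component, P(X < 12.3): 1: 1; 2: 0.187031; 3: 1.
By total probability, P(X < 12.3) = 0.36·1 + 0.38·0.187031 + 0.26·1 = 0.691072.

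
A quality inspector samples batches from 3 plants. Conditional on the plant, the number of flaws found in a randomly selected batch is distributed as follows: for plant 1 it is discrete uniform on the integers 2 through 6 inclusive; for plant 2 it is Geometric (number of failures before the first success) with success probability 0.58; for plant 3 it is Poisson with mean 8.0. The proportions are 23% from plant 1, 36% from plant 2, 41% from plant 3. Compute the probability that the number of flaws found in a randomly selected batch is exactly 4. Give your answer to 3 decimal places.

Conditional on each plant, P(X = 4): 1: 0.2; 2: 0.0180478; 3: 0.0572523.
By total probability, P(X = 4) = 0.23·0.2 + 0.36·0.0180478 + 0.41·0.0572523 = 0.0759707.

0.076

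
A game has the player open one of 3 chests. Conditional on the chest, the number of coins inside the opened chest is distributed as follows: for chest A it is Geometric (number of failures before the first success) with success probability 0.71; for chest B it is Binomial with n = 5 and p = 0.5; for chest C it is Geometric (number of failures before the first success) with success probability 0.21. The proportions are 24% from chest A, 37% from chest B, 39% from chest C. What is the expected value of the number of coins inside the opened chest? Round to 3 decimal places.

Component means — A: 0.408451; B: 2.5; C: 3.7619.
E[X] = 0.24·0.408451 + 0.37·2.5 + 0.39·3.7619 = 2.49017.

2.490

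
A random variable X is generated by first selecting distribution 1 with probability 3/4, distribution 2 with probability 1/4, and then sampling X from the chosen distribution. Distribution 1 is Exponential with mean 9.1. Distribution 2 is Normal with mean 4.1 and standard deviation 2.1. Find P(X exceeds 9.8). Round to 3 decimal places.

0.256

Conditional on each component, P(X > 9.8): 1: 0.340642; 2: 0.00332094.
By total probability, P(X > 9.8) = 0.75·0.340642 + 0.25·0.00332094 = 0.256312.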